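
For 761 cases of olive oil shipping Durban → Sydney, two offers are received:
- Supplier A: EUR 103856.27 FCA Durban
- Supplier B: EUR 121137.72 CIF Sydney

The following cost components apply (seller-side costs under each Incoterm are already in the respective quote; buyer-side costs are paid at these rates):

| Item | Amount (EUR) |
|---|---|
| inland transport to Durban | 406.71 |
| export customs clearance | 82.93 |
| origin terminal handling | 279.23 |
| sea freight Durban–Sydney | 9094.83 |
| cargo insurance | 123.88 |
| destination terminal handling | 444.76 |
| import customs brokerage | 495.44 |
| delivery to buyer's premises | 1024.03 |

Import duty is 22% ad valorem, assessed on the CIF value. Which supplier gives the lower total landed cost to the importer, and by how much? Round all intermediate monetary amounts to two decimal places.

Supplier A (FCA):
CIF value = FCA price + origin terminal + freight + insurance = 103856.27 + 279.23 + 9094.83 + 123.88 = 113354.21
Import duty = 113354.21 × 22% = 24937.93
Buyer bears (A): 279.23 + 9094.83 + 123.88 + 444.76 + 495.44 + 1024.03 = 11462.17
Landed cost (A) = invoice 103856.27 + 11462.17 + duty 24937.93 = 140256.37
Supplier B (CIF):
The CIF price already equals the CIF value: 121137.72
Import duty = 121137.72 × 22% = 26650.30
Buyer bears (B): 444.76 + 495.44 + 1024.03 = 1964.23
Landed cost (B) = invoice 121137.72 + 1964.23 + duty 26650.30 = 149752.25
Difference = |140256.37 − 149752.25| = 9495.88

Supplier A is cheaper by EUR 9495.88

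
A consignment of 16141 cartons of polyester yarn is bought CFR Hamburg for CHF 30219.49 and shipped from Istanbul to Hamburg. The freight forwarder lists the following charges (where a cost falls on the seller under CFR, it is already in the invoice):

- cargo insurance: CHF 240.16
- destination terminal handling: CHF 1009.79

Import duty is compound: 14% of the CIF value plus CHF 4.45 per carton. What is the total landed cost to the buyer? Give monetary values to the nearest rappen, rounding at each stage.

Total landed cost: CHF 107561.24

CFR: the seller pays costs through ocean freight to the destination port, but not insurance.
CIF value = CFR price + insurance = 30219.49 + 240.16 = 30459.65
Ad valorem component: 30459.65 × 14% = 4264.35
Specific component: 16141 × 4.45 = 71827.45
Import duty = 4264.35 + 71827.45 = 76091.80
Buyer bears: insurance 240.16 + destination terminal 1009.79 + duty 76091.80 = 77341.75
Landed cost = invoice 30219.49 + 77341.75 = 107561.24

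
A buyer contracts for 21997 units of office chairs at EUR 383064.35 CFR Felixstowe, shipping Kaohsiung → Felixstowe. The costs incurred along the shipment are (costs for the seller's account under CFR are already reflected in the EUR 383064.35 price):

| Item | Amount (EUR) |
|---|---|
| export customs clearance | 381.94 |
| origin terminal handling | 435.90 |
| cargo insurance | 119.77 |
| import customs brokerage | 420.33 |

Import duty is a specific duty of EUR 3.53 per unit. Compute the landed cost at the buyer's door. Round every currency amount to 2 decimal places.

Total landed cost: EUR 461253.86

CFR: the seller pays costs through ocean freight to the destination port, but not insurance.
Already in the invoice (seller's account under CFR): export clearance, origin terminal — exclude.
CIF value = CFR price + insurance = 383064.35 + 119.77 = 383184.12
Import duty = 21997 × 3.53 = 77649.41
Buyer bears: insurance 119.77 + brokerage 420.33 + duty 77649.41 = 78189.51
Landed cost = invoice 383064.35 + 78189.51 = 461253.86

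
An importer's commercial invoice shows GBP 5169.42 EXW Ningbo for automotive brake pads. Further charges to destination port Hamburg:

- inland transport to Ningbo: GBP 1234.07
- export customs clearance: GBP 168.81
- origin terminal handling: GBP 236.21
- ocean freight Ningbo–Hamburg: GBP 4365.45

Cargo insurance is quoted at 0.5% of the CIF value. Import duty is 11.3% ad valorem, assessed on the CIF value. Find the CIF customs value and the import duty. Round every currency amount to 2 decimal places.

CIF value: GBP 11230.11; import duty: GBP 1269.00

Let C be the CIF value. C = EXW price + pre-shipment costs + freight + 0.5% × C
C − 0.5% × C = 5169.42 + 1234.07 + 168.81 + 236.21 + 4365.45
0.995 × C = 11173.96
C = 11173.96 / 0.995 = 11230.11
Insurance premium = 0.5% × 11230.11 = 56.15
Import duty = 11230.11 × 11.3% = 1269.00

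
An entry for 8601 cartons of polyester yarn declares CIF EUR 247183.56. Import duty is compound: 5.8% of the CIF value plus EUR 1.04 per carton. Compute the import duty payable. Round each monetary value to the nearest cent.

Import duty: EUR 23281.69

Ad valorem component: 247183.56 × 5.8% = 14336.65
Specific component: 8601 × 1.04 = 8945.04
Import duty = 14336.65 + 8945.04 = 23281.69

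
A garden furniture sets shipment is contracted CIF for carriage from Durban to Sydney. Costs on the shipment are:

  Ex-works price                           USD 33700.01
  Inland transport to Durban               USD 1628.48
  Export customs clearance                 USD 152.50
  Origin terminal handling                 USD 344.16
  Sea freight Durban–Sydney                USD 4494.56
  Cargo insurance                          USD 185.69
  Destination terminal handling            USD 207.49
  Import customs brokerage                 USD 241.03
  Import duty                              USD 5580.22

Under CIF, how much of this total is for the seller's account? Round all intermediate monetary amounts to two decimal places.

CIF: the seller pays costs through ocean freight and marine insurance to the destination port.
Seller's account: goods 33700.01 + inland to port 1628.48 + export clearance 152.50 + origin terminal 344.16 + freight 4494.56 + insurance 185.69 = 40505.40
Buyer's account: destination terminal 207.49 + brokerage 241.03 + duty 5580.22 = 6028.74

Seller's account: USD 40505.40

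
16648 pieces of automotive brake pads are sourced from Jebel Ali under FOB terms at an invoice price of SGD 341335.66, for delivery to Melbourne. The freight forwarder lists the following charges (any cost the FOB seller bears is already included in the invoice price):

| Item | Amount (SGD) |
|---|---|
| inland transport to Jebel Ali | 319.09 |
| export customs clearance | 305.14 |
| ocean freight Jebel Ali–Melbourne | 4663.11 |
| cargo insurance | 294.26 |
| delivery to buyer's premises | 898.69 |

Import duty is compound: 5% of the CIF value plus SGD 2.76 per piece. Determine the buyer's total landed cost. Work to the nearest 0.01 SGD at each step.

Total landed cost: SGD 410454.85

FOB: the seller bears costs until goods are on board at the origin port; the buyer bears freight, insurance and all costs thereafter.
Already in the invoice (seller's account under FOB): inland to port, export clearance — exclude.
CIF value = FOB price + freight + insurance = 341335.66 + 4663.11 + 294.26 = 346293.03
Ad valorem component: 346293.03 × 5% = 17314.65
Specific component: 16648 × 2.76 = 45948.48
Import duty = 17314.65 + 45948.48 = 63263.13
Buyer bears: freight 4663.11 + insurance 294.26 + delivery 898.69 + duty 63263.13 = 69119.19
Landed cost = invoice 341335.66 + 69119.19 = 410454.85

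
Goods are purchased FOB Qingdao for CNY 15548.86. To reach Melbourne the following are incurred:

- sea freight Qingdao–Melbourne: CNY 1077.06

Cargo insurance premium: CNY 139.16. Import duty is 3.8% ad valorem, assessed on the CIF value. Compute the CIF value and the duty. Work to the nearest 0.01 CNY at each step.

CIF = FOB price + freight + insurance
CIF = 15548.86 + 1077.06 + 139.16 = 16765.08
Import duty = 16765.08 × 3.8% = 637.07

CIF value: CNY 16765.08; import duty: CNY 637.07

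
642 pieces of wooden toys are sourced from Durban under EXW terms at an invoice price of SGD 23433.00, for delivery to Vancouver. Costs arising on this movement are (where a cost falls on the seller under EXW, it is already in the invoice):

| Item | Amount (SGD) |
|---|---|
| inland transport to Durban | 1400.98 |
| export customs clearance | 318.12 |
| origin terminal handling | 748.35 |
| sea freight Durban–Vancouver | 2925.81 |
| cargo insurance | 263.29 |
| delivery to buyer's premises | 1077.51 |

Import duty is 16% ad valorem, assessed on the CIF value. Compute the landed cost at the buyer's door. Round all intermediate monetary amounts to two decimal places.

Total landed cost: SGD 34821.39

EXW: the seller makes goods available at their premises; the buyer bears all onward costs.
CIF value = EXW price + inland to port + export clearance + origin terminal + freight + insurance = 23433.00 + 1400.98 + 318.12 + 748.35 + 2925.81 + 263.29 = 29089.55
Import duty = 29089.55 × 16% = 4654.33
Buyer bears: inland to port 1400.98 + export clearance 318.12 + origin terminal 748.35 + freight 2925.81 + insurance 263.29 + delivery 1077.51 + duty 4654.33 = 11388.39
Landed cost = invoice 23433.00 + 11388.39 = 34821.39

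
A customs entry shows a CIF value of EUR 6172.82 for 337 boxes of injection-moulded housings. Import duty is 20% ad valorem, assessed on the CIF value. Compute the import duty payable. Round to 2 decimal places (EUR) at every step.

Import duty: EUR 1234.56

Import duty = 6172.82 × 20% = 1234.56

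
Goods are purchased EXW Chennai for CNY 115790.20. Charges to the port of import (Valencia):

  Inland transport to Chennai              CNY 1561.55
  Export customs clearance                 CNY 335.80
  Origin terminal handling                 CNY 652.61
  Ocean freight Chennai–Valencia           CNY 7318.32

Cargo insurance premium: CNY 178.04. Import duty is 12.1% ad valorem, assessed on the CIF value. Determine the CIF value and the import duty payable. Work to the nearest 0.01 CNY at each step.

CIF value: CNY 125836.52; import duty: CNY 15226.22

CIF = EXW price + pre-shipment costs + freight + insurance
CIF = 115790.20 + 1561.55 + 335.80 + 652.61 + 7318.32 + 178.04 = 125836.52
Import duty = 125836.52 × 12.1% = 15226.22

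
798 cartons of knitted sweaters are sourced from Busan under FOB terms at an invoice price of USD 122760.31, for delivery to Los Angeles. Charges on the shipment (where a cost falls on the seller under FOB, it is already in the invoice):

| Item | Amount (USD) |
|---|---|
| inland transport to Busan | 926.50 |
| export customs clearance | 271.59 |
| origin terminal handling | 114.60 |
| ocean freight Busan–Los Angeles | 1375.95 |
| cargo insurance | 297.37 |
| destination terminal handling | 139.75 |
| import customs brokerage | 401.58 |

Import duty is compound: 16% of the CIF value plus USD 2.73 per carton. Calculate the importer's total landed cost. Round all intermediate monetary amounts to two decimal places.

Total landed cost: USD 147062.88

FOB: the seller bears costs until goods are on board at the origin port; the buyer bears freight, insurance and all costs thereafter.
Already in the invoice (seller's account under FOB): inland to port, export clearance, origin terminal — exclude.
CIF value = FOB price + freight + insurance = 122760.31 + 1375.95 + 297.37 = 124433.63
Ad valorem component: 124433.63 × 16% = 19909.38
Specific component: 798 × 2.73 = 2178.54
Import duty = 19909.38 + 2178.54 = 22087.92
Buyer bears: freight 1375.95 + insurance 297.37 + destination terminal 139.75 + brokerage 401.58 + duty 22087.92 = 24302.57
Landed cost = invoice 122760.31 + 24302.57 = 147062.88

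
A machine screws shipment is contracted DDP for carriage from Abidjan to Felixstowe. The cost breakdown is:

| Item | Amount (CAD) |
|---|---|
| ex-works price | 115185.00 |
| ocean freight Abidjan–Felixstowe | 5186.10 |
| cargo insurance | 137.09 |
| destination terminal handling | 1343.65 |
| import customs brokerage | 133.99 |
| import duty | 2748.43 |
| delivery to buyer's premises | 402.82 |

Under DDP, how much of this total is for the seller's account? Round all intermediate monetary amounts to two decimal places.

DDP: the seller bears all costs including import duty.
Seller's account: goods 115185.00 + freight 5186.10 + insurance 137.09 + destination terminal 1343.65 + brokerage 133.99 + duty 2748.43 + delivery 402.82 = 125137.08
Buyer's account: 0.00

Seller's account: CAD 125137.08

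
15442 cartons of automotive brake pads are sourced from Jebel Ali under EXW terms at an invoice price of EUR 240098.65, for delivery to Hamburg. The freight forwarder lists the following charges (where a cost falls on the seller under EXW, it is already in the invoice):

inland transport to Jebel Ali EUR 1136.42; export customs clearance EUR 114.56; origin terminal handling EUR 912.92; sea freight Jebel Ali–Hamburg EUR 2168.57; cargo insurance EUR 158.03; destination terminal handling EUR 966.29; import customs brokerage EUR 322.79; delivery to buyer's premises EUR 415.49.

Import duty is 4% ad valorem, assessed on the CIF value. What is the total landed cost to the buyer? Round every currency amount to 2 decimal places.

EXW: the seller makes goods available at their premises; the buyer bears all onward costs.
CIF value = EXW price + inland to port + export clearance + origin terminal + freight + insurance = 240098.65 + 1136.42 + 114.56 + 912.92 + 2168.57 + 158.03 = 244589.15
Import duty = 244589.15 × 4% = 9783.57
Buyer bears: inland to port 1136.42 + export clearance 114.56 + origin terminal 912.92 + freight 2168.57 + insurance 158.03 + destination terminal 966.29 + brokerage 322.79 + delivery 415.49 + duty 9783.57 = 15978.64
Landed cost = invoice 240098.65 + 15978.64 = 256077.29

Total landed cost: EUR 256077.29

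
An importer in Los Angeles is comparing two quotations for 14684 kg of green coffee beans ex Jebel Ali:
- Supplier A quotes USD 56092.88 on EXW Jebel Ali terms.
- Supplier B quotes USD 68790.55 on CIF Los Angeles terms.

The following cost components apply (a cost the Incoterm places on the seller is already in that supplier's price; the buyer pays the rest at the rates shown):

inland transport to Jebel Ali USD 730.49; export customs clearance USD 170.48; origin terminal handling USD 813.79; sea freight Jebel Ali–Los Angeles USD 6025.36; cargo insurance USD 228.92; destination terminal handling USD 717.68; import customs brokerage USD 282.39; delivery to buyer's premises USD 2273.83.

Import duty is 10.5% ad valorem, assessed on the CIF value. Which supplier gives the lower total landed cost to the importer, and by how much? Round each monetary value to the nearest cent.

Supplier A is cheaper by USD 5225.14

Supplier A (EXW):
CIF value = EXW price + inland to port + export clearance + origin terminal + freight + insurance = 56092.88 + 730.49 + 170.48 + 813.79 + 6025.36 + 228.92 = 64061.92
Import duty = 64061.92 × 10.5% = 6726.50
Buyer bears (A): 730.49 + 170.48 + 813.79 + 6025.36 + 228.92 + 717.68 + 282.39 + 2273.83 = 11242.94
Landed cost (A) = invoice 56092.88 + 11242.94 + duty 6726.50 = 74062.32
Supplier B (CIF):
The CIF price already equals the CIF value: 68790.55
Import duty = 68790.55 × 10.5% = 7223.01
Buyer bears (B): 717.68 + 282.39 + 2273.83 = 3273.90
Landed cost (B) = invoice 68790.55 + 3273.90 + duty 7223.01 = 79287.46
Difference = |74062.32 − 79287.46| = 5225.14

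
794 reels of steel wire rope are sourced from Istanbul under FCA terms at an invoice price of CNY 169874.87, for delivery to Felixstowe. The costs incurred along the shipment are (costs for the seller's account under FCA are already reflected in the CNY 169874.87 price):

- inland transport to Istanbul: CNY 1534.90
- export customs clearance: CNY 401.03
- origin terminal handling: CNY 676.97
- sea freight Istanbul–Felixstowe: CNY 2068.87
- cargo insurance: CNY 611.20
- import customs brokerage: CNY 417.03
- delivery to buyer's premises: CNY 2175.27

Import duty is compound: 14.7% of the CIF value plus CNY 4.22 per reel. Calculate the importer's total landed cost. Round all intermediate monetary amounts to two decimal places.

Total landed cost: CNY 204639.98

FCA: the seller delivers export-cleared goods to the carrier; the buyer bears costs from that point.
Already in the invoice (seller's account under FCA): inland to port, export clearance — exclude.
CIF value = FCA price + origin terminal + freight + insurance = 169874.87 + 676.97 + 2068.87 + 611.20 = 173231.91
Ad valorem component: 173231.91 × 14.7% = 25465.09
Specific component: 794 × 4.22 = 3350.68
Import duty = 25465.09 + 3350.68 = 28815.77
Buyer bears: origin terminal 676.97 + freight 2068.87 + insurance 611.20 + brokerage 417.03 + delivery 2175.27 + duty 28815.77 = 34765.11
Landed cost = invoice 169874.87 + 34765.11 = 204639.98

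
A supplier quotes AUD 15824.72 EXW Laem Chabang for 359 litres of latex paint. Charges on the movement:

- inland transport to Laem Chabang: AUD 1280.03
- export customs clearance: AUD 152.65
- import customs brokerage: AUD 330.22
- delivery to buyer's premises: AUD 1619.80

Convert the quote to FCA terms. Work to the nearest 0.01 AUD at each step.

Not relevant to the conversion: delivery, brokerage — on the buyer under both terms; not part of either seller's price.
From EXW to FCA, the seller additionally bears: inland to port, export clearance.
FCA price = 15824.72 + 1280.03 + 152.65 = 17257.40

FCA price: AUD 17257.40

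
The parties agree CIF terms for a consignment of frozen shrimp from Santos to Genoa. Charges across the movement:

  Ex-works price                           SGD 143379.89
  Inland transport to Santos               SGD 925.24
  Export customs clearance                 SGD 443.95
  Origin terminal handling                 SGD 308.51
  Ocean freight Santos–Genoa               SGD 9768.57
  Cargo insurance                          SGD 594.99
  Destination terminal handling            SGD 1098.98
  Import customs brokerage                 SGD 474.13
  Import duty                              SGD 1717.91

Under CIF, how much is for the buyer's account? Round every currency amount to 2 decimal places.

Buyer's account: SGD 3291.02

CIF: the seller pays costs through ocean freight and marine insurance to the destination port.
Seller's account: goods 143379.89 + inland to port 925.24 + export clearance 443.95 + origin terminal 308.51 + freight 9768.57 + insurance 594.99 = 155421.15
Buyer's account: destination terminal 1098.98 + brokerage 474.13 + duty 1717.91 = 3291.02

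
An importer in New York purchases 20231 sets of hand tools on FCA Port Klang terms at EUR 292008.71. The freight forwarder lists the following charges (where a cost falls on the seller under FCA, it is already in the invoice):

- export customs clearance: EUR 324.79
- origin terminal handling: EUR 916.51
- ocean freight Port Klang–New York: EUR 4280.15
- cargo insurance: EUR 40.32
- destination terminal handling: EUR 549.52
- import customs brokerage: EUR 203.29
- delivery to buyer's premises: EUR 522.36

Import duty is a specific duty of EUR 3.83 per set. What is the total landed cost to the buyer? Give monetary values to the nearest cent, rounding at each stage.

FCA: the seller delivers export-cleared goods to the carrier; the buyer bears costs from that point.
Already in the invoice (seller's account under FCA): export clearance — exclude.
CIF value = FCA price + origin terminal + freight + insurance = 292008.71 + 916.51 + 4280.15 + 40.32 = 297245.69
Import duty = 20231 × 3.83 = 77484.73
Buyer bears: origin terminal 916.51 + freight 4280.15 + insurance 40.32 + destination terminal 549.52 + brokerage 203.29 + delivery 522.36 + duty 77484.73 = 83996.88
Landed cost = invoice 292008.71 + 83996.88 = 376005.59

Total landed cost: EUR 376005.59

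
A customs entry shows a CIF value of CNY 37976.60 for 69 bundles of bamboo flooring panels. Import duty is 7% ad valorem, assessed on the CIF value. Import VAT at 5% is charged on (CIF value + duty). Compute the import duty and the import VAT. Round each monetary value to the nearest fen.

Import duty = 37976.60 × 7% = 2658.36
VAT base = CIF + duty = 37976.60 + 2658.36 = 40634.96
Import VAT = 40634.96 × 5% = 2031.75

Import duty: CNY 2658.36; import VAT: CNY 2031.75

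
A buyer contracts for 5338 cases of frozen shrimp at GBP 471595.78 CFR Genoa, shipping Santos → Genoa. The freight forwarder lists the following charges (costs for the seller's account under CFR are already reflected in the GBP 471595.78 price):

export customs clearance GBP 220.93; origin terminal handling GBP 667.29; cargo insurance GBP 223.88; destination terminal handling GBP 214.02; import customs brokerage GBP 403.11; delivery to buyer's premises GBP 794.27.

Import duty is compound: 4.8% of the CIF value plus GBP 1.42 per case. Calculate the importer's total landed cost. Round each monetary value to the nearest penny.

CFR: the seller pays costs through ocean freight to the destination port, but not insurance.
Already in the invoice (seller's account under CFR): export clearance, origin terminal — exclude.
CIF value = CFR price + insurance = 471595.78 + 223.88 = 471819.66
Ad valorem component: 471819.66 × 4.8% = 22647.34
Specific component: 5338 × 1.42 = 7579.96
Import duty = 22647.34 + 7579.96 = 30227.30
Buyer bears: insurance 223.88 + destination terminal 214.02 + brokerage 403.11 + delivery 794.27 + duty 30227.30 = 31862.58
Landed cost = invoice 471595.78 + 31862.58 = 503458.36

Total landed cost: GBP 503458.36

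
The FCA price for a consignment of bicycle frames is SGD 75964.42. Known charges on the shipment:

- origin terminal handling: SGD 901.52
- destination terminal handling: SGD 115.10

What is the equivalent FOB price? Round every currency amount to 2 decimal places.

FOB price: SGD 76865.94

Not relevant to the conversion: destination terminal — on the buyer under both terms; not part of either seller's price.
From FCA to FOB, the seller additionally bears: origin terminal.
FOB price = 75964.42 + 901.52 = 76865.94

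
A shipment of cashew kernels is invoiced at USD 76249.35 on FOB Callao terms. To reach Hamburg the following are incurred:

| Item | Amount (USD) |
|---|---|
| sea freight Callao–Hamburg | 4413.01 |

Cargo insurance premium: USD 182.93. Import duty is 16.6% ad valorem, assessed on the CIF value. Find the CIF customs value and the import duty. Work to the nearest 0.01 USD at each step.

CIF = FOB price + freight + insurance
CIF = 76249.35 + 4413.01 + 182.93 = 80845.29
Import duty = 80845.29 × 16.6% = 13420.32

CIF value: USD 80845.29; import duty: USD 13420.32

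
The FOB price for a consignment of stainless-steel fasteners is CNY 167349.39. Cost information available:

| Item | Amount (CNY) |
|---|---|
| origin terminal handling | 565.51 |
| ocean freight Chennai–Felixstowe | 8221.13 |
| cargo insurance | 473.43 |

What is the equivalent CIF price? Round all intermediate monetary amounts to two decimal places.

Not relevant to the conversion: origin terminal — on the seller under both FOB and CIF; already in the FOB price and stays in the CIF price.
From FOB to CIF, the seller additionally bears: freight, insurance.
CIF price = 167349.39 + 8221.13 + 473.43 = 176043.95

CIF price: CNY 176043.95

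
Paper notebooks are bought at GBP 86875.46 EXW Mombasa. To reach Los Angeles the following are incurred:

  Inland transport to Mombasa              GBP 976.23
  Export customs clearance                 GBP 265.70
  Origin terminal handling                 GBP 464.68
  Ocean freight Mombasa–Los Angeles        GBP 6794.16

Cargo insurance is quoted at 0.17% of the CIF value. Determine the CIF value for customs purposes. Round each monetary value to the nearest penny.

CIF value: GBP 95538.65

Let C be the CIF value. C = EXW price + pre-shipment costs + freight + 0.17% × C
C − 0.17% × C = 86875.46 + 976.23 + 265.70 + 464.68 + 6794.16
0.9983 × C = 95376.23
C = 95376.23 / 0.9983 = 95538.65
Insurance premium = 0.17% × 95538.65 = 162.42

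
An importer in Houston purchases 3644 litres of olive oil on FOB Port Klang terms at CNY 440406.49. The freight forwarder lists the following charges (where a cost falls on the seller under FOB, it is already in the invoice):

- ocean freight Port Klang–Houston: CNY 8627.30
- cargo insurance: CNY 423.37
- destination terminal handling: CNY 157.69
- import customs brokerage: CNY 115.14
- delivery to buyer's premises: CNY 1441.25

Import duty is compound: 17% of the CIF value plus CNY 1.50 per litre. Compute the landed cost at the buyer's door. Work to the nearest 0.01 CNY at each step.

Total landed cost: CNY 533044.96

FOB: the seller bears costs until goods are on board at the origin port; the buyer bears freight, insurance and all costs thereafter.
CIF value = FOB price + freight + insurance = 440406.49 + 8627.30 + 423.37 = 449457.16
Ad valorem component: 449457.16 × 17% = 76407.72
Specific component: 3644 × 1.50 = 5466.00
Import duty = 76407.72 + 5466.00 = 81873.72
Buyer bears: freight 8627.30 + insurance 423.37 + destination terminal 157.69 + brokerage 115.14 + delivery 1441.25 + duty 81873.72 = 92638.47
Landed cost = invoice 440406.49 + 92638.47 = 533044.96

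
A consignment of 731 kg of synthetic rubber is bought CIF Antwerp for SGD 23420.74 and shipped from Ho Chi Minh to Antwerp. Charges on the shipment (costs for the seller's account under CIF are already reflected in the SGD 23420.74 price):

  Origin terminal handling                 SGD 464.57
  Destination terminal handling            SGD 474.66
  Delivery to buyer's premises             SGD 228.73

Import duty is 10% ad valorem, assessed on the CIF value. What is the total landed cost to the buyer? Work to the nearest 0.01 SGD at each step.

Total landed cost: SGD 26466.20

CIF: the seller pays costs through ocean freight and marine insurance to the destination port.
Already in the invoice (seller's account under CIF): origin terminal — exclude.
The CIF price already equals the CIF value: 23420.74
Import duty = 23420.74 × 10% = 2342.07
Buyer bears: destination terminal 474.66 + delivery 228.73 + duty 2342.07 = 3045.46
Landed cost = invoice 23420.74 + 3045.46 = 26466.20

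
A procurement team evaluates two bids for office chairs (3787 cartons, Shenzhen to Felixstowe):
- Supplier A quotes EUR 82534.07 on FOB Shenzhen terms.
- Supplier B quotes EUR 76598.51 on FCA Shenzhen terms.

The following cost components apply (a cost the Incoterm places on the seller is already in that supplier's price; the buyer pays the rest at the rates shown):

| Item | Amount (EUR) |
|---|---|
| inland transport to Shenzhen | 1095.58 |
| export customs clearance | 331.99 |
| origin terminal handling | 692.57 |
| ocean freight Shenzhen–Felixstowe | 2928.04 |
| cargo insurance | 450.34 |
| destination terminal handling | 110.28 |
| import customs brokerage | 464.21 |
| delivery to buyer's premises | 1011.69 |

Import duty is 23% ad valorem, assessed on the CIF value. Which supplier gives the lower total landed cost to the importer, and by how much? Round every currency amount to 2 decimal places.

Supplier A (FOB):
CIF value = FOB price + freight + insurance = 82534.07 + 2928.04 + 450.34 = 85912.45
Import duty = 85912.45 × 23% = 19759.86
Buyer bears (A): 2928.04 + 450.34 + 110.28 + 464.21 + 1011.69 = 4964.56
Landed cost (A) = invoice 82534.07 + 4964.56 + duty 19759.86 = 107258.49
Supplier B (FCA):
CIF value = FCA price + origin terminal + freight + insurance = 76598.51 + 692.57 + 2928.04 + 450.34 = 80669.46
Import duty = 80669.46 × 23% = 18553.98
Buyer bears (B): 692.57 + 2928.04 + 450.34 + 110.28 + 464.21 + 1011.69 = 5657.13
Landed cost (B) = invoice 76598.51 + 5657.13 + duty 18553.98 = 100809.62
Difference = |107258.49 − 100809.62| = 6448.87

Supplier B is cheaper by EUR 6448.87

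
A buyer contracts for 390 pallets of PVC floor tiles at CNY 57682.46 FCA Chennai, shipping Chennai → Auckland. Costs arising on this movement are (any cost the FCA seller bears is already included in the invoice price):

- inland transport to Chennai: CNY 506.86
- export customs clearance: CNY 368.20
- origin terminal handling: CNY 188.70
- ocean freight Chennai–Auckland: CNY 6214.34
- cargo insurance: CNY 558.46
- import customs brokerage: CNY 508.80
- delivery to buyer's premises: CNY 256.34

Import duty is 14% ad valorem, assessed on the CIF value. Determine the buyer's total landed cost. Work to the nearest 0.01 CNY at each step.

Total landed cost: CNY 74459.25

FCA: the seller delivers export-cleared goods to the carrier; the buyer bears costs from that point.
Already in the invoice (seller's account under FCA): inland to port, export clearance — exclude.
CIF value = FCA price + origin terminal + freight + insurance = 57682.46 + 188.70 + 6214.34 + 558.46 = 64643.96
Import duty = 64643.96 × 14% = 9050.15
Buyer bears: origin terminal 188.70 + freight 6214.34 + insurance 558.46 + brokerage 508.80 + delivery 256.34 + duty 9050.15 = 16776.79
Landed cost = invoice 57682.46 + 16776.79 = 74459.25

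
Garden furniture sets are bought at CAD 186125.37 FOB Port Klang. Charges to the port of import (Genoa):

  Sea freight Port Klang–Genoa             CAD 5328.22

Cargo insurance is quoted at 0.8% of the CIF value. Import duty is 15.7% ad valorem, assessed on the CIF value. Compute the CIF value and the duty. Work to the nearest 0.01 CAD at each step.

CIF value: CAD 192997.57; import duty: CAD 30300.62

Let C be the CIF value. C = FOB price + freight + 0.8% × C
C − 0.8% × C = 186125.37 + 5328.22
0.992 × C = 191453.59
C = 191453.59 / 0.992 = 192997.57
Insurance premium = 0.8% × 192997.57 = 1543.98
Import duty = 192997.57 × 15.7% = 30300.62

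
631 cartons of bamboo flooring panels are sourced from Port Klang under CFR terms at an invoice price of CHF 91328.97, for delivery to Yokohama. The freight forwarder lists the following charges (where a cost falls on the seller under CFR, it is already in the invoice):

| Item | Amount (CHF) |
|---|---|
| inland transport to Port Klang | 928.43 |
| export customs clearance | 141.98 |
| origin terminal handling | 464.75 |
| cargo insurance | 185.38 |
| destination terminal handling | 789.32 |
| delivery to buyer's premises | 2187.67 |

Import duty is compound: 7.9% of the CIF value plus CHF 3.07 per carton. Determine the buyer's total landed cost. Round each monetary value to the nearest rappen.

Total landed cost: CHF 103658.14

CFR: the seller pays costs through ocean freight to the destination port, but not insurance.
Already in the invoice (seller's account under CFR): inland to port, export clearance, origin terminal — exclude.
CIF value = CFR price + insurance = 91328.97 + 185.38 = 91514.35
Ad valorem component: 91514.35 × 7.9% = 7229.63
Specific component: 631 × 3.07 = 1937.17
Import duty = 7229.63 + 1937.17 = 9166.80
Buyer bears: insurance 185.38 + destination terminal 789.32 + delivery 2187.67 + duty 9166.80 = 12329.17
Landed cost = invoice 91328.97 + 12329.17 = 103658.14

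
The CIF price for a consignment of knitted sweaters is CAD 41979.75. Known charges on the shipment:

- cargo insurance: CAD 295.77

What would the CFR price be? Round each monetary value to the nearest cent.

From CIF to CFR, the seller no longer bears: insurance.
CFR price = 41979.75 − 295.77 = 41683.98

CFR price: CAD 41683.98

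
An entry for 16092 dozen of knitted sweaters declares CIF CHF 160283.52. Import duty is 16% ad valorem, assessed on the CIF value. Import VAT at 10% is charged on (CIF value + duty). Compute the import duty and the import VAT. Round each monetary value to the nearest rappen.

Import duty = 160283.52 × 16% = 25645.36
VAT base = CIF + duty = 160283.52 + 25645.36 = 185928.88
Import VAT = 185928.88 × 10% = 18592.89

Import duty: CHF 25645.36; import VAT: CHF 18592.89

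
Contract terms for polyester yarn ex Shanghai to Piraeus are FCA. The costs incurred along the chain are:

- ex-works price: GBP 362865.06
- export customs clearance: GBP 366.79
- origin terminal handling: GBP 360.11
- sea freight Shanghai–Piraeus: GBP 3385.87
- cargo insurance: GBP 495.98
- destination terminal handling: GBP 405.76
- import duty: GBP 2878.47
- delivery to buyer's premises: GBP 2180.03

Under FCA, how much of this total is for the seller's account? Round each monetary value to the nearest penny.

FCA: the seller delivers export-cleared goods to the carrier; the buyer bears costs from that point.
Seller's account: goods 362865.06 + export clearance 366.79 = 363231.85
Buyer's account: origin terminal 360.11 + freight 3385.87 + insurance 495.98 + destination terminal 405.76 + duty 2878.47 + delivery 2180.03 = 9706.22

Seller's account: GBP 363231.85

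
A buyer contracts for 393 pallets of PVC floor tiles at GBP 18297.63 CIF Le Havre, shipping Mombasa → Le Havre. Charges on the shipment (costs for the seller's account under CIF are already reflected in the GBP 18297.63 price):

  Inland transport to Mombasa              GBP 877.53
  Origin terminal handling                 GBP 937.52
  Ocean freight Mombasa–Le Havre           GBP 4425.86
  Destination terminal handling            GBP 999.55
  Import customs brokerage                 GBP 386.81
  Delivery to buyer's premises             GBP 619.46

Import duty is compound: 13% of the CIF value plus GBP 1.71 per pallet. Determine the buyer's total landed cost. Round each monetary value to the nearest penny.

CIF: the seller pays costs through ocean freight and marine insurance to the destination port.
Already in the invoice (seller's account under CIF): inland to port, origin terminal, freight — exclude.
The CIF price already equals the CIF value: 18297.63
Ad valorem component: 18297.63 × 13% = 2378.69
Specific component: 393 × 1.71 = 672.03
Import duty = 2378.69 + 672.03 = 3050.72
Buyer bears: destination terminal 999.55 + brokerage 386.81 + delivery 619.46 + duty 3050.72 = 5056.54
Landed cost = invoice 18297.63 + 5056.54 = 23354.17

Total landed cost: GBP 23354.17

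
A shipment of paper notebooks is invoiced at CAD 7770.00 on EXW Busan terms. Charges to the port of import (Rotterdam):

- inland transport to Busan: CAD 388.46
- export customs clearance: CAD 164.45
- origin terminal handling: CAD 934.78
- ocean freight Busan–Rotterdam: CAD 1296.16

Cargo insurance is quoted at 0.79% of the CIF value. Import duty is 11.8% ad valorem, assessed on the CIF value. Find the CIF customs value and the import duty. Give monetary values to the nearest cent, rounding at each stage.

CIF value: CAD 10637.89; import duty: CAD 1255.27

Let C be the CIF value. C = EXW price + pre-shipment costs + freight + 0.79% × C
C − 0.79% × C = 7770.00 + 388.46 + 164.45 + 934.78 + 1296.16
0.9921 × C = 10553.85
C = 10553.85 / 0.9921 = 10637.89
Insurance premium = 0.79% × 10637.89 = 84.04
Import duty = 10637.89 × 11.8% = 1255.27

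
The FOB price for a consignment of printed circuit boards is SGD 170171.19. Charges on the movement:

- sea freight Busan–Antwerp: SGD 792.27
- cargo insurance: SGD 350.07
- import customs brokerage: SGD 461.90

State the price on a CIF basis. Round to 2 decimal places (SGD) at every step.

CIF price: SGD 171313.53

Not relevant to the conversion: brokerage — on the buyer under both terms; not part of either seller's price.
From FOB to CIF, the seller additionally bears: freight, insurance.
CIF price = 170171.19 + 792.27 + 350.07 = 171313.53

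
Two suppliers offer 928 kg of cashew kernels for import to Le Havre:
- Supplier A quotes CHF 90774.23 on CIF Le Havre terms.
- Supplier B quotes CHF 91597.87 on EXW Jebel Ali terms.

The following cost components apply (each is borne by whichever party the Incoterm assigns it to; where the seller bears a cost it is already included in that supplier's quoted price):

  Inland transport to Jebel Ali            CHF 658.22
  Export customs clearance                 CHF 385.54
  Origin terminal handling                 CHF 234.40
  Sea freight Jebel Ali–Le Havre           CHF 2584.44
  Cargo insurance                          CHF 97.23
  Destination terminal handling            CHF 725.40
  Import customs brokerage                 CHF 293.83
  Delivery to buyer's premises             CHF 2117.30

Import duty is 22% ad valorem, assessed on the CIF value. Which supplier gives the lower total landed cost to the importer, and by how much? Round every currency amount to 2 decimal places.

Supplier A (CIF):
The CIF price already equals the CIF value: 90774.23
Import duty = 90774.23 × 22% = 19970.33
Buyer bears (A): 725.40 + 293.83 + 2117.30 = 3136.53
Landed cost (A) = invoice 90774.23 + 3136.53 + duty 19970.33 = 113881.09
Supplier B (EXW):
CIF value = EXW price + inland to port + export clearance + origin terminal + freight + insurance = 91597.87 + 658.22 + 385.54 + 234.40 + 2584.44 + 97.23 = 95557.70
Import duty = 95557.70 × 22% = 21022.69
Buyer bears (B): 658.22 + 385.54 + 234.40 + 2584.44 + 97.23 + 725.40 + 293.83 + 2117.30 = 7096.36
Landed cost (B) = invoice 91597.87 + 7096.36 + duty 21022.69 = 119716.92
Difference = |113881.09 − 119716.92| = 5835.83

Supplier A is cheaper by CHF 5835.83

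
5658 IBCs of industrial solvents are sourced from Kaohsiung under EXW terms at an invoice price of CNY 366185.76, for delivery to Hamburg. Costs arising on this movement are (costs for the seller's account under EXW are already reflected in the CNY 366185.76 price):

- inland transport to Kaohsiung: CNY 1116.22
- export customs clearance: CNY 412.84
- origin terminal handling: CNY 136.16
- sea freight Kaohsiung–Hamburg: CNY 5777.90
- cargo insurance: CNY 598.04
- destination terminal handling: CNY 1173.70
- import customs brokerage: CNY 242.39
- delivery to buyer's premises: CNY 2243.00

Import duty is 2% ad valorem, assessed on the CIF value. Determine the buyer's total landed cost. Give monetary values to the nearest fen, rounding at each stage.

Total landed cost: CNY 385370.55

EXW: the seller makes goods available at their premises; the buyer bears all onward costs.
CIF value = EXW price + inland to port + export clearance + origin terminal + freight + insurance = 366185.76 + 1116.22 + 412.84 + 136.16 + 5777.90 + 598.04 = 374226.92
Import duty = 374226.92 × 2% = 7484.54
Buyer bears: inland to port 1116.22 + export clearance 412.84 + origin terminal 136.16 + freight 5777.90 + insurance 598.04 + destination terminal 1173.70 + brokerage 242.39 + delivery 2243.00 + duty 7484.54 = 19184.79
Landed cost = invoice 366185.76 + 19184.79 = 385370.55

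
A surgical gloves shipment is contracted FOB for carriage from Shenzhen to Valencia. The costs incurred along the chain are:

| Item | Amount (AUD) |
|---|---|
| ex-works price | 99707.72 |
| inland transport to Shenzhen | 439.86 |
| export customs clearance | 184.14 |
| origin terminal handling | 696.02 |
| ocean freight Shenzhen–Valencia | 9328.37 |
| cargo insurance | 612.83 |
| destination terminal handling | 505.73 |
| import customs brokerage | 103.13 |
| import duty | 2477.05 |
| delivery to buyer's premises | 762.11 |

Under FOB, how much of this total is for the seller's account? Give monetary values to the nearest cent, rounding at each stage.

FOB: the seller bears costs until goods are on board at the origin port; the buyer bears freight, insurance and all costs thereafter.
Seller's account: goods 99707.72 + inland to port 439.86 + export clearance 184.14 + origin terminal 696.02 = 101027.74
Buyer's account: freight 9328.37 + insurance 612.83 + destination terminal 505.73 + brokerage 103.13 + duty 2477.05 + delivery 762.11 = 13789.22

Seller's account: AUD 101027.74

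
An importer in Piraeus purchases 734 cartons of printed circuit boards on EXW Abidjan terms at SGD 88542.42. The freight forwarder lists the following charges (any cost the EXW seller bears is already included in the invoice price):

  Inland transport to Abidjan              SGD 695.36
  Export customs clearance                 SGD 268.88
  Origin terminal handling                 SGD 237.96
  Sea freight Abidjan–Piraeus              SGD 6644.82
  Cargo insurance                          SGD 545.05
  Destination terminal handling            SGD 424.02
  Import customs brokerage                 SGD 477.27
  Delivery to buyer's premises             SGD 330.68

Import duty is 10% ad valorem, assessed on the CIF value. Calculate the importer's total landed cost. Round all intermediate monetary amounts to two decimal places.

Total landed cost: SGD 107859.91

EXW: the seller makes goods available at their premises; the buyer bears all onward costs.
CIF value = EXW price + inland to port + export clearance + origin terminal + freight + insurance = 88542.42 + 695.36 + 268.88 + 237.96 + 6644.82 + 545.05 = 96934.49
Import duty = 96934.49 × 10% = 9693.45
Buyer bears: inland to port 695.36 + export clearance 268.88 + origin terminal 237.96 + freight 6644.82 + insurance 545.05 + destination terminal 424.02 + brokerage 477.27 + delivery 330.68 + duty 9693.45 = 19317.49
Landed cost = invoice 88542.42 + 19317.49 = 107859.91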